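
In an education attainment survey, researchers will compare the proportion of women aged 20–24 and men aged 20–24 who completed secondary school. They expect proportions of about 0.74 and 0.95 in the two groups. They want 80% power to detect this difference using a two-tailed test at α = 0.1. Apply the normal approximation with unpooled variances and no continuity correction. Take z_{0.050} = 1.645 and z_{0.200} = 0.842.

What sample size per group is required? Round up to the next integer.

n = 34 per group

n = (z_{α/2} + z_β)² · [p₁(1−p₁) + p₂(1−p₂)] / (p₁ − p₂)²
  = (1.645 + 0.842)² · (0.74·0.26 + 0.95·0.05) / (-0.21)²
  = (2.487)² · (0.1924 + 0.0475) / 0.0441
  = 6.1852 · 0.2399 / 0.0441
  = 33.65
Round up → n = 34 per group.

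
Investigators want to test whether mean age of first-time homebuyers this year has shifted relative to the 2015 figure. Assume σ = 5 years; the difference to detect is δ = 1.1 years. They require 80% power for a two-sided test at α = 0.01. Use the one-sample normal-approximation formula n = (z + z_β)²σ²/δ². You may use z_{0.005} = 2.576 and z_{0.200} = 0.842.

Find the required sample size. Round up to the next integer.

n = 242

n = (z_{α/2} + z_β)² · σ² / δ²
  = (2.576 + 0.842)² · 5² / 1.1²
  = 11.6827 · 25 / 1.21
  = 241.38
Round up → n = 242.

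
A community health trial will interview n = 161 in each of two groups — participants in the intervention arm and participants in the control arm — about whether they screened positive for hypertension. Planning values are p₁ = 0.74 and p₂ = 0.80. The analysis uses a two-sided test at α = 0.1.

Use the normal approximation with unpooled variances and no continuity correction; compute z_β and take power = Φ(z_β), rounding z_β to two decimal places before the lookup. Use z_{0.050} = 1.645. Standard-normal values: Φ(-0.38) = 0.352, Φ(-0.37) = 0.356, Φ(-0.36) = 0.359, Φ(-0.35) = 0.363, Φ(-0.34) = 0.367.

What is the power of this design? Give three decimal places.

z_β = |p₁−p₂|·√(n/[p₁q₁+p₂q₂]) − z_{α/2}
    = 0.06 · √(161/0.3524) − 1.645
    = 0.06 · 21.3745 − 1.645
    = 1.2825 − 1.645 = -0.3625 → -0.36
Power = Φ(-0.36) = 0.359.

Power ≈ 0.359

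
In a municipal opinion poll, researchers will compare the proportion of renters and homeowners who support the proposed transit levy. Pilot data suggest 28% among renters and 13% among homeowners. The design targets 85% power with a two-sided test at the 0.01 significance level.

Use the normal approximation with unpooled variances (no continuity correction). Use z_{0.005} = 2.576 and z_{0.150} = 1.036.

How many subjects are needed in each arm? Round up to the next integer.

n = 183 per group

n = (z_{α/2} + z_β)² · [p₁(1−p₁) + p₂(1−p₂)] / (p₁ − p₂)²
  = (2.576 + 1.036)² · (0.28·0.72 + 0.13·0.87) / (0.15)²
  = (3.612)² · (0.2016 + 0.1131) / 0.0225
  = 13.0465 · 0.3147 / 0.0225
  = 182.48
Round up → n = 183 per group.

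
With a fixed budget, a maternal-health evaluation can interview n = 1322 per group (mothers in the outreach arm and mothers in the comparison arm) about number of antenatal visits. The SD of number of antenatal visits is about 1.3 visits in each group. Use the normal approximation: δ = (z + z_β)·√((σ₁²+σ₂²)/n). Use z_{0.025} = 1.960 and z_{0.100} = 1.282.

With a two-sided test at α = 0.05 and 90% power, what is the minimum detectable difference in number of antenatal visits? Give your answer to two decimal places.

Minimum detectable difference ≈ 0.16 visits

δ = (z_{α/2} + z_β) · √((σ₁²+σ₂²)/n)
  = (1.960 + 1.282) · √(3.38/1322)
  = 3.242 · √0.00256
  = 3.242 · 0.0506
  = 0.1639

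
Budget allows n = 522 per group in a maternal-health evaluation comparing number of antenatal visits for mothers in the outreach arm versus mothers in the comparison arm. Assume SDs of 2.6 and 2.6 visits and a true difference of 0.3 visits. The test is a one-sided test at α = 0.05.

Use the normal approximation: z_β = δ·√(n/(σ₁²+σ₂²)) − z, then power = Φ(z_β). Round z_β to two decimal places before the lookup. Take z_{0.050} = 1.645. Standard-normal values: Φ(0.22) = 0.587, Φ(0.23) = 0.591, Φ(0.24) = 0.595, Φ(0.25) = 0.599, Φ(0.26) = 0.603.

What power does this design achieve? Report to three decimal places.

z_β = δ·√(n/(σ₁²+σ₂²)) − z_α
    = 0.3 · √(522/13.52) − 1.645
    = 0.3 · 6.21365 − 1.645
    = 1.8641 − 1.645 = 0.2191 → 0.22
Power = Φ(0.22) = 0.587.

Power ≈ 0.587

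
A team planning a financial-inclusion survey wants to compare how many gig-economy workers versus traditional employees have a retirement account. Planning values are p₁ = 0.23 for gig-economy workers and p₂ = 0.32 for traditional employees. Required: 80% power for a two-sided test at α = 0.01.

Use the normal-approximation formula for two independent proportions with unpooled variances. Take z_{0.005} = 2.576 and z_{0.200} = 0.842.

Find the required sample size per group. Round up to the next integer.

n = (z_{α/2} + z_β)² · [p₁(1−p₁) + p₂(1−p₂)] / (p₁ − p₂)²
  = (2.576 + 0.842)² · (0.23·0.77 + 0.32·0.68) / (-0.09)²
  = (3.418)² · (0.1771 + 0.2176) / 0.0081
  = 11.6827 · 0.3947 / 0.0081
  = 569.28
Round up → n = 570 per group.

n = 570 per group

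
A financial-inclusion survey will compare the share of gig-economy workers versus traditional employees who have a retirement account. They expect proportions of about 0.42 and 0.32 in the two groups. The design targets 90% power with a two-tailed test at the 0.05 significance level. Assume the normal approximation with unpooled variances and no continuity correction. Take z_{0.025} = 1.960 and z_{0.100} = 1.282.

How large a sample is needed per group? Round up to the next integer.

n = (z_{α/2} + z_β)² · [p₁(1−p₁) + p₂(1−p₂)] / (p₁ − p₂)²
  = (1.960 + 1.282)² · (0.42·0.58 + 0.32·0.68) / (0.10)²
  = (3.242)² · (0.2436 + 0.2176) / 0.0100
  = 10.5106 · 0.4612 / 0.0100
  = 484.75
Round up → n = 485 per group.

n = 485 per group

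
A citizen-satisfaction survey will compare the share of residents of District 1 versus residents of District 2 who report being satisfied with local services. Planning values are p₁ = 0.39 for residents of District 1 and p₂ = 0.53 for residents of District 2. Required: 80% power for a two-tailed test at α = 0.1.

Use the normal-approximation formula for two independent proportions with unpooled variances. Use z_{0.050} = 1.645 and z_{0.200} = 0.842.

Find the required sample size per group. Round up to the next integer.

n = (z_{α/2} + z_β)² · [p₁(1−p₁) + p₂(1−p₂)] / (p₁ − p₂)²
  = (1.645 + 0.842)² · (0.39·0.61 + 0.53·0.47) / (-0.14)²
  = (2.487)² · (0.2379 + 0.2491) / 0.0196
  = 6.1852 · 0.4870 / 0.0196
  = 153.68
Round up → n = 154 per group.

n = 154 per group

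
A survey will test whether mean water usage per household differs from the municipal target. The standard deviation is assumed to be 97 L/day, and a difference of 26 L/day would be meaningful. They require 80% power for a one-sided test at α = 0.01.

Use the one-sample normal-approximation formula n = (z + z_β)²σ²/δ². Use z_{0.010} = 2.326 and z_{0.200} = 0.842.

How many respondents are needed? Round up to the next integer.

n = (z_α + z_β)² · σ² / δ²
  = (2.326 + 0.842)² · 97² / 26²
  = 10.0362 · 9409 / 676
  = 139.69
Round up → n = 140.

n = 140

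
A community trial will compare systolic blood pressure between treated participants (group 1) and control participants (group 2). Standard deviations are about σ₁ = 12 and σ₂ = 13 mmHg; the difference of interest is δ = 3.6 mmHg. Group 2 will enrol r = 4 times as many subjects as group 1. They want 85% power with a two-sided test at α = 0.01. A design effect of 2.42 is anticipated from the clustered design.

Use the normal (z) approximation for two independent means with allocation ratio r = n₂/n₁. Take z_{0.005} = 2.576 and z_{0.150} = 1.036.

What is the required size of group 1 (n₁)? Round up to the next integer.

n₁ = 454

n₁ = (z_{α/2} + z_β)² · (σ₁² + σ₂²/r) / δ²
   = (2.576 + 1.036)² · (12² + 13²/4) / 3.6²
   = 13.0465 · (144 + 42.25) / 12.96
   = 13.0465 · 186.25 / 12.96
   = 187.49
Design effect: 2.42 × 187.49 = 453.73.
Round up → n₁ = 454; n₂ = r·n₁ = 4 × 454 = 1816.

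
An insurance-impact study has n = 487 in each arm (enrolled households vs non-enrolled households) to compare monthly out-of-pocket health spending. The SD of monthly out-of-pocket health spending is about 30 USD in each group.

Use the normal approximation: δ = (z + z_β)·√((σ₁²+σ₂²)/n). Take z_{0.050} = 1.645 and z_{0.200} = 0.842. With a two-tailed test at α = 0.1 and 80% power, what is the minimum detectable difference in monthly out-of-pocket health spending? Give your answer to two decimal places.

Minimum detectable difference ≈ 4.78 USD

δ = (z_{α/2} + z_β) · √((σ₁²+σ₂²)/n)
  = (1.645 + 0.842) · √(1800/487)
  = 2.487 · √3.6961
  = 2.487 · 1.9225
  = 4.7813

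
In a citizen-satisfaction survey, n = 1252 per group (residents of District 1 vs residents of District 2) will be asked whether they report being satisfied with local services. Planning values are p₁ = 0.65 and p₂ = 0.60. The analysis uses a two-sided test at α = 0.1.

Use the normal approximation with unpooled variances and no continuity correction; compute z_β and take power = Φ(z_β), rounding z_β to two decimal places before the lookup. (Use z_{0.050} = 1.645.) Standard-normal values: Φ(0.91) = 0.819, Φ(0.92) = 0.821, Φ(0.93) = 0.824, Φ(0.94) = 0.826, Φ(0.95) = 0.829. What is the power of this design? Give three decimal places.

Power ≈ 0.826

z_β = |p₁−p₂|·√(n/[p₁q₁+p₂q₂]) − z_{α/2}
    = 0.05 · √(1252/0.4675) − 1.645
    = 0.05 · 51.7501 − 1.645
    = 2.5875 − 1.645 = 0.9425 → 0.94
Power = Φ(0.94) = 0.826.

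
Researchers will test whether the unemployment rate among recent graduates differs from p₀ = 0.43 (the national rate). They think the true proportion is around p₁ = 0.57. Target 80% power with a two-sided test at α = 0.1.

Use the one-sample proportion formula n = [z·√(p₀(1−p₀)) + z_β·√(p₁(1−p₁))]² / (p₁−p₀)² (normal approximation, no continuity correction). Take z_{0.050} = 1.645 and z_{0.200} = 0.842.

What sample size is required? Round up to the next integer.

n = 78

n = [z_{α/2}·√(p₀q₀) + z_β·√(p₁q₁)]² / (p₁ − p₀)²
  = [1.645·√(0.43·0.57) + 0.842·√(0.57·0.43)]² / (0.14)²
  = [1.645·0.4951 + 0.842·0.4951]² / 0.0196
  = [1.2313]² / 0.0196
  = 77.35
Round up → n = 78.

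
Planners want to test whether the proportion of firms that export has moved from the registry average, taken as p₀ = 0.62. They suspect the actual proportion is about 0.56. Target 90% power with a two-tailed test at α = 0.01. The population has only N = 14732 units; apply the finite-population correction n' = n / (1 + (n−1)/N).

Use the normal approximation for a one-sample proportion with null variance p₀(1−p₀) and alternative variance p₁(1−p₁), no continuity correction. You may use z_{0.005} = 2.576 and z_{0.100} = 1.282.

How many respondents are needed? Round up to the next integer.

n = 927

n = [z_{α/2}·√(p₀q₀) + z_β·√(p₁q₁)]² / (p₁ − p₀)²
  = [2.576·√(0.62·0.38) + 1.282·√(0.56·0.44)]² / (-0.06)²
  = [2.576·0.4854 + 1.282·0.4964]² / 0.0036
  = [1.8867]² / 0.0036
  = 988.81
Finite-population correction (N = 14732): 988.81 / (1 + (988.81 − 1)/14732) = 926.68.
Round up → n = 927.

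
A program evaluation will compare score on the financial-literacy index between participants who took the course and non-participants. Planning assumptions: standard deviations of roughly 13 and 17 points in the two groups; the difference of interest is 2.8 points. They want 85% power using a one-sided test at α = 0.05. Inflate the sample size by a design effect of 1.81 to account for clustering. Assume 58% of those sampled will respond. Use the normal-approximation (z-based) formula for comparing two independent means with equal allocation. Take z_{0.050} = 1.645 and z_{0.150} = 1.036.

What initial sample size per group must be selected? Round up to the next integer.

n = 1311 per group

n = (z_α + z_β)² · (σ₁² + σ₂²) / δ²
  = (1.645 + 1.036)² · (13² + 17² = 458) / 2.8²
  = 7.1878 · 458 / 7.84
  = 419.90
Design effect: 1.81 × 419.90 = 760.01.
Adjust for 58% response: 760.01 / 0.58 = 1310.37.
Round up → n = 1311 per group.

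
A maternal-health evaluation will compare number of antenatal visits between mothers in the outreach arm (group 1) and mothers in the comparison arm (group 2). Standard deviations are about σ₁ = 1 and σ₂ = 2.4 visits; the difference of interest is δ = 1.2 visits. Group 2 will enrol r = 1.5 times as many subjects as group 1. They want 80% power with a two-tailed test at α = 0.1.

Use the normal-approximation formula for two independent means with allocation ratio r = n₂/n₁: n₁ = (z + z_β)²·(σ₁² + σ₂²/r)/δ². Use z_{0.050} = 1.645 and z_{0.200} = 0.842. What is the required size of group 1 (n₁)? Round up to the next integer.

n₁ = 21

n₁ = (z_{α/2} + z_β)² · (σ₁² + σ₂²/r) / δ²
   = (1.645 + 0.842)² · (1² + 2.4²/1.5) / 1.2²
   = 6.1852 · (1 + 3.84) / 1.44
   = 6.1852 · 4.84 / 1.44
   = 20.79
Round up → n₁ = 21; n₂ = r·n₁ = 1.5 × 21 = 32.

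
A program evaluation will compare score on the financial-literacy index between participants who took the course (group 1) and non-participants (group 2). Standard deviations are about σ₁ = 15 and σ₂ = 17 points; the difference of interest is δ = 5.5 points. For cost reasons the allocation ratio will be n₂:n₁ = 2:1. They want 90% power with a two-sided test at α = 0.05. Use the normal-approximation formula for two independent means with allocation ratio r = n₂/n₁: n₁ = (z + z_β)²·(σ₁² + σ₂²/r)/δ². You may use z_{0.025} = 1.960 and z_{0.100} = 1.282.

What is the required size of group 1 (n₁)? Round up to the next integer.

n₁ = (z_{α/2} + z_β)² · (σ₁² + σ₂²/r) / δ²
   = (1.960 + 1.282)² · (15² + 17²/2) / 5.5²
   = 10.5106 · (225 + 144.5) / 30.25
   = 10.5106 · 369.5 / 30.25
   = 128.39
Round up → n₁ = 129; n₂ = r·n₁ = 2 × 129 = 258.

n₁ = 129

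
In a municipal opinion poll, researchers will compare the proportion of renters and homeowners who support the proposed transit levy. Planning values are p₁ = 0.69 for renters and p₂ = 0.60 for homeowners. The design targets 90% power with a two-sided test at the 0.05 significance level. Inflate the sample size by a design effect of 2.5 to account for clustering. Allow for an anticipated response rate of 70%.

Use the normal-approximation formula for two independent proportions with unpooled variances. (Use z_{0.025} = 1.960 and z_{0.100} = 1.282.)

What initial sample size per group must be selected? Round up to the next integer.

n = (z_{α/2} + z_β)² · [p₁(1−p₁) + p₂(1−p₂)] / (p₁ − p₂)²
  = (1.960 + 1.282)² · (0.69·0.31 + 0.60·0.40) / (0.09)²
  = (3.242)² · (0.2139 + 0.2400) / 0.0081
  = 10.5106 · 0.4539 / 0.0081
  = 588.98
Design effect: 2.5 × 588.98 = 1472.45.
Adjust for 70% response: 1472.45 / 0.70 = 2103.50.
Round up → n = 2104 per group.

n = 2104 per group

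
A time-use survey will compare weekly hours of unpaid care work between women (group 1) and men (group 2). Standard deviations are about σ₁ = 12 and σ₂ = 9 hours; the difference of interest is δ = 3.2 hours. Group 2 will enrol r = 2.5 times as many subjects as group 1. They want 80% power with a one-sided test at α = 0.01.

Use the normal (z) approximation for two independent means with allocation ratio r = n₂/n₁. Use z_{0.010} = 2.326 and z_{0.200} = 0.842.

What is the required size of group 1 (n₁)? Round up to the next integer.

n₁ = 173

n₁ = (z_α + z_β)² · (σ₁² + σ₂²/r) / δ²
   = (2.326 + 0.842)² · (12² + 9²/2.5) / 3.2²
   = 10.0362 · (144 + 32.4) / 10.24
   = 10.0362 · 176.4 / 10.24
   = 172.89
Round up → n₁ = 173; n₂ = r·n₁ = 2.5 × 173 = 433.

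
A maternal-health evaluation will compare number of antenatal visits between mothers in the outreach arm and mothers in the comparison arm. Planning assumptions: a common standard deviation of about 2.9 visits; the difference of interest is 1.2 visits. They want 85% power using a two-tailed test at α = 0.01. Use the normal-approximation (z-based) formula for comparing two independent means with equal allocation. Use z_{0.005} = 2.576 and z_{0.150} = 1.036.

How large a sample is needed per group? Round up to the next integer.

n = (z_{α/2} + z_β)² · (σ₁² + σ₂²) / δ²
  = (2.576 + 1.036)² · (2·2.9² = 16.82) / 1.2²
  = 13.0465 · 16.82 / 1.44
  = 152.39
Round up → n = 153 per group.

n = 153 per group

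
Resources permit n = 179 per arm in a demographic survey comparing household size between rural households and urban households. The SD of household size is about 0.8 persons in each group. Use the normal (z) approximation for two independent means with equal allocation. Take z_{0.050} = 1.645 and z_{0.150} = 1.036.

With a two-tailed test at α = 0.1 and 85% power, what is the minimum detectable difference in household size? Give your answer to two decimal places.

Minimum detectable difference ≈ 0.23 persons

δ = (z_{α/2} + z_β) · √((σ₁²+σ₂²)/n)
  = (1.645 + 1.036) · √(1.28/179)
  = 2.681 · √0.00715
  = 2.681 · 0.0846
  = 0.2267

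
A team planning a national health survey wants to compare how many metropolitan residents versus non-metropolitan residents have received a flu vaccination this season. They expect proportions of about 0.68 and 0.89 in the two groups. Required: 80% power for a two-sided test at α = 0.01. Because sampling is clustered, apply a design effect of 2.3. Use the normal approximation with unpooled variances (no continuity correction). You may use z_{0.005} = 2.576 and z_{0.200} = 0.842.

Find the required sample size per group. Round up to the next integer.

n = 193 per group

n = (z_{α/2} + z_β)² · [p₁(1−p₁) + p₂(1−p₂)] / (p₁ − p₂)²
  = (2.576 + 0.842)² · (0.68·0.32 + 0.89·0.11) / (-0.21)²
  = (3.418)² · (0.2176 + 0.0979) / 0.0441
  = 11.6827 · 0.3155 / 0.0441
  = 83.58
Design effect: 2.3 × 83.58 = 192.24.
Round up → n = 193 per group.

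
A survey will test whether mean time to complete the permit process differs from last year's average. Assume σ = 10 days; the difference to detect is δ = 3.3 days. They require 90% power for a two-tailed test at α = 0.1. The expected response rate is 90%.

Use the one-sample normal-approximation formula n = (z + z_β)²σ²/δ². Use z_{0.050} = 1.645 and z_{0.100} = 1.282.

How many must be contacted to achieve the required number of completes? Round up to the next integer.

n = 88

n = (z_{α/2} + z_β)² · σ² / δ²
  = (1.645 + 1.282)² · 10² / 3.3²
  = 8.5673 · 100 / 10.89
  = 78.67
Adjust for 90% response: 78.67 / 0.90 = 87.41.
Round up → n = 88.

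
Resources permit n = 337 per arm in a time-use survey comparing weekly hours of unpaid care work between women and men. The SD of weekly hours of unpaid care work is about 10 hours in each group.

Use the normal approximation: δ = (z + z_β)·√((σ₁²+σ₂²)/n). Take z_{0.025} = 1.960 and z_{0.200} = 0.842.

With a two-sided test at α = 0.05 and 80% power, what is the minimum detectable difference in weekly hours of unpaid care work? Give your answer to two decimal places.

δ = (z_{α/2} + z_β) · √((σ₁²+σ₂²)/n)
  = (1.960 + 0.842) · √(200/337)
  = 2.802 · √0.59347
  = 2.802 · 0.7704
  = 2.1586

Minimum detectable difference ≈ 2.16 hours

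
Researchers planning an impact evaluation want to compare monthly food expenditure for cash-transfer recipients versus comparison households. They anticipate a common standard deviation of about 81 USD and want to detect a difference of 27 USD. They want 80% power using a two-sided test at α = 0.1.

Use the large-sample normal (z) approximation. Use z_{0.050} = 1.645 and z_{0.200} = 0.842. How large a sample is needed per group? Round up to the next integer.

n = (z_{α/2} + z_β)² · (σ₁² + σ₂²) / δ²
  = (1.645 + 0.842)² · (2·81² = 13122) / 27²
  = 6.1852 · 13122 / 729
  = 111.33
Round up → n = 112 per group.

n = 112 per group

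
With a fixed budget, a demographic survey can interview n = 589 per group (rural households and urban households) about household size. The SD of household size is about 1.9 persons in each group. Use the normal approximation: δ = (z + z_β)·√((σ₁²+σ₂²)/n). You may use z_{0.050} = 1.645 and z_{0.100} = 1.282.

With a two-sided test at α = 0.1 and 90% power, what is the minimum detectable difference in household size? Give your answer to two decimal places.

δ = (z_{α/2} + z_β) · √((σ₁²+σ₂²)/n)
  = (1.645 + 1.282) · √(7.22/589)
  = 2.927 · √0.01226
  = 2.927 · 0.1107
  = 0.3241

Minimum detectable difference ≈ 0.32 persons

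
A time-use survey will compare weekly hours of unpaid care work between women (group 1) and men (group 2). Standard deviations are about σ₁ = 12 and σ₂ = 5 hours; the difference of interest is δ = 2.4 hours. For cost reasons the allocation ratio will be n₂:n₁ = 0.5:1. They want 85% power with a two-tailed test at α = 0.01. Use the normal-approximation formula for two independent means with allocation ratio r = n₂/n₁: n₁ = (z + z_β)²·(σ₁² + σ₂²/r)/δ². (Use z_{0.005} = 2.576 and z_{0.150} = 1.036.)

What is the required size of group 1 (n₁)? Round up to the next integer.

n₁ = 440

n₁ = (z_{α/2} + z_β)² · (σ₁² + σ₂²/r) / δ²
   = (2.576 + 1.036)² · (12² + 5²/0.5) / 2.4²
   = 13.0465 · (144 + 50) / 5.76
   = 13.0465 · 194 / 5.76
   = 439.41
Round up → n₁ = 440; n₂ = r·n₁ = 0.5 × 440 = 220.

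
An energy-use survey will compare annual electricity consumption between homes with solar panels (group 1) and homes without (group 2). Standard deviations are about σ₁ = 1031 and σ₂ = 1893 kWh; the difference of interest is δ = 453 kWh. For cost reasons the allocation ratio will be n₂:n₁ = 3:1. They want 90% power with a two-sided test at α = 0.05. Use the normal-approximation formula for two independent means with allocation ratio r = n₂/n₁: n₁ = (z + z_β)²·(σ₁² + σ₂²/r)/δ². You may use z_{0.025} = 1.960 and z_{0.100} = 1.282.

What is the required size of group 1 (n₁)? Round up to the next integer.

n₁ = (z_{α/2} + z_β)² · (σ₁² + σ₂²/r) / δ²
   = (1.960 + 1.282)² · (1031² + 1893²/3) / 453²
   = 10.5106 · (1062961 + 1194483) / 205209
   = 10.5106 · 2257444 / 205209
   = 115.62
Round up → n₁ = 116; n₂ = r·n₁ = 3 × 116 = 348.

n₁ = 116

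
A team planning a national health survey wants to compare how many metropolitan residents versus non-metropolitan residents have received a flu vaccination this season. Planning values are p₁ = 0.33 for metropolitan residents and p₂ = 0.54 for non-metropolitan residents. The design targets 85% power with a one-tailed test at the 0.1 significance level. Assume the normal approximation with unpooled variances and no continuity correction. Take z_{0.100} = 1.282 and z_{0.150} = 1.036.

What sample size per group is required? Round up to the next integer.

n = 58 per group

n = (z_α + z_β)² · [p₁(1−p₁) + p₂(1−p₂)] / (p₁ − p₂)²
  = (1.282 + 1.036)² · (0.33·0.67 + 0.54·0.46) / (-0.21)²
  = (2.318)² · (0.2211 + 0.2484) / 0.0441
  = 5.3731 · 0.4695 / 0.0441
  = 57.20
Round up → n = 58 per group.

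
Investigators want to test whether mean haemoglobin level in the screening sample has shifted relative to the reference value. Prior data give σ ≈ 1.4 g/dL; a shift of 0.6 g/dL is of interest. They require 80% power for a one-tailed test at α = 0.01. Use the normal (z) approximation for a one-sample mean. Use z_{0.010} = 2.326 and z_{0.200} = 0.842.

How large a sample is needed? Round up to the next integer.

n = (z_α + z_β)² · σ² / δ²
  = (2.326 + 0.842)² · 1.4² / 0.6²
  = 10.0362 · 1.96 / 0.36
  = 54.64
Round up → n = 55.

n = 55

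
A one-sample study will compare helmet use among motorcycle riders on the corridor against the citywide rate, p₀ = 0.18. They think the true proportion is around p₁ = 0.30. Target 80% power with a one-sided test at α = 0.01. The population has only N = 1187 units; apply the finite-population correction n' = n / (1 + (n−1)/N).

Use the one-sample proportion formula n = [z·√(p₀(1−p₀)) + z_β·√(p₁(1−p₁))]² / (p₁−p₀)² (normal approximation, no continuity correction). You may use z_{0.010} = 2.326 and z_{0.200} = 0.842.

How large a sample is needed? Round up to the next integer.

n = [z_α·√(p₀q₀) + z_β·√(p₁q₁)]² / (p₁ − p₀)²
  = [2.326·√(0.18·0.82) + 0.842·√(0.30·0.70)]² / (0.12)²
  = [2.326·0.3842 + 0.842·0.4583]² / 0.0144
  = [1.2795]² / 0.0144
  = 113.68
Finite-population correction (N = 1187): 113.68 / (1 + (113.68 − 1)/1187) = 103.83.
Round up → n = 104.

n = 104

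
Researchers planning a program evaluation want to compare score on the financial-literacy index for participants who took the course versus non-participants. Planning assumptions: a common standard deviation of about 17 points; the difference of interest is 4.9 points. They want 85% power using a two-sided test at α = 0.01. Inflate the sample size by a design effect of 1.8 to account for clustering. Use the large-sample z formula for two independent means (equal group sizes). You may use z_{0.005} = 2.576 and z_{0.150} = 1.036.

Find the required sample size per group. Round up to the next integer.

n = (z_{α/2} + z_β)² · (σ₁² + σ₂²) / δ²
  = (2.576 + 1.036)² · (2·17² = 578) / 4.9²
  = 13.0465 · 578 / 24.01
  = 314.07
Design effect: 1.8 × 314.07 = 565.33.
Round up → n = 566 per group.

n = 566 per group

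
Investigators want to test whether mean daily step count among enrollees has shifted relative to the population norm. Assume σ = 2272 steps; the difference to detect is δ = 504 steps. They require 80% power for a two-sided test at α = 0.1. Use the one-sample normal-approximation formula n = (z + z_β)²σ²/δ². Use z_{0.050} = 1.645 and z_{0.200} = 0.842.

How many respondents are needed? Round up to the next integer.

n = (z_{α/2} + z_β)² · σ² / δ²
  = (1.645 + 0.842)² · 2272² / 504²
  = 6.1852 · 5161984 / 254016
  = 125.69
Round up → n = 126.

n = 126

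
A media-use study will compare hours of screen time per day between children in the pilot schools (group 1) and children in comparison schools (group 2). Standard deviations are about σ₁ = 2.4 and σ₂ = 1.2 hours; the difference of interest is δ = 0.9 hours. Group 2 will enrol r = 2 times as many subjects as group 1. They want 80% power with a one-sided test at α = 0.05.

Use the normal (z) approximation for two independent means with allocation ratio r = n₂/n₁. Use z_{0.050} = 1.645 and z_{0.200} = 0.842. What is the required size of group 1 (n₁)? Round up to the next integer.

n₁ = 50

n₁ = (z_α + z_β)² · (σ₁² + σ₂²/r) / δ²
   = (1.645 + 0.842)² · (2.4² + 1.2²/2) / 0.9²
   = 6.1852 · (5.76 + 0.72) / 0.81
   = 6.1852 · 6.48 / 0.81
   = 49.48
Round up → n₁ = 50; n₂ = r·n₁ = 2 × 50 = 100.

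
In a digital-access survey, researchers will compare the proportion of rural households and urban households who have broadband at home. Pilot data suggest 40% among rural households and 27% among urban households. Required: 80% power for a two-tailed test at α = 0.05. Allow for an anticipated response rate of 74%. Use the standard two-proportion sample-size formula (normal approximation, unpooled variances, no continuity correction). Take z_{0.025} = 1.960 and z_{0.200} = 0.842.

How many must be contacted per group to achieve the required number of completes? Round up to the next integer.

n = 275 per group

n = (z_{α/2} + z_β)² · [p₁(1−p₁) + p₂(1−p₂)] / (p₁ − p₂)²
  = (1.960 + 0.842)² · (0.40·0.60 + 0.27·0.73) / (0.13)²
  = (2.802)² · (0.2400 + 0.1971) / 0.0169
  = 7.8512 · 0.4371 / 0.0169
  = 203.06
Adjust for 74% response: 203.06 / 0.74 = 274.41.
Round up → n = 275 per group.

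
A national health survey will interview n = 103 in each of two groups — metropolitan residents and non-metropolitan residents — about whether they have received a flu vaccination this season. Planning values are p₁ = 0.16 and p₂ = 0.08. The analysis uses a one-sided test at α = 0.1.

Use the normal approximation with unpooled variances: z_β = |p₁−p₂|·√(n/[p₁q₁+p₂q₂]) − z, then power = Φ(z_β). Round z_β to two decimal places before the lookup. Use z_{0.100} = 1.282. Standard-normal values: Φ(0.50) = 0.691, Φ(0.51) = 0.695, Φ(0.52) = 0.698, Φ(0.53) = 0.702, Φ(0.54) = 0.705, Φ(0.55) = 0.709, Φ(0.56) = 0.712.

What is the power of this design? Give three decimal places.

Power ≈ 0.691

z_β = |p₁−p₂|·√(n/[p₁q₁+p₂q₂]) − z_α
    = 0.08 · √(103/0.2080) − 1.282
    = 0.08 · 22.2529 − 1.282
    = 1.7802 − 1.282 = 0.4982 → 0.50
Power = Φ(0.50) = 0.691.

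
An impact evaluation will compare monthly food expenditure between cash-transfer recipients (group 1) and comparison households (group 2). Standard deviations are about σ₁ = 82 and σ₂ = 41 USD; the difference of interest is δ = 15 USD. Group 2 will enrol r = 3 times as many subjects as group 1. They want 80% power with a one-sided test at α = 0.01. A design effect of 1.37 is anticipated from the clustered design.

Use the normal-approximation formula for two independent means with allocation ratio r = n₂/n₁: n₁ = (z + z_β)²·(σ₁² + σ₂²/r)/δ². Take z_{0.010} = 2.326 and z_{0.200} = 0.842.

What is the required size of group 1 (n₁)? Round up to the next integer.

n₁ = 446

n₁ = (z_α + z_β)² · (σ₁² + σ₂²/r) / δ²
   = (2.326 + 0.842)² · (82² + 41²/3) / 15²
   = 10.0362 · (6724 + 560.3333) / 225
   = 10.0362 · 7284.3 / 225
   = 324.92
Design effect: 1.37 × 324.92 = 445.14.
Round up → n₁ = 446; n₂ = r·n₁ = 3 × 446 = 1338.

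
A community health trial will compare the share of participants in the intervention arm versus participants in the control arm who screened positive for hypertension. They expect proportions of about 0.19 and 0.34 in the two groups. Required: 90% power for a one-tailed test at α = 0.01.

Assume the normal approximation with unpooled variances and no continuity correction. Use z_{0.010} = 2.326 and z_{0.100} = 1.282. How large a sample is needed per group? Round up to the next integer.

n = (z_α + z_β)² · [p₁(1−p₁) + p₂(1−p₂)] / (p₁ − p₂)²
  = (2.326 + 1.282)² · (0.19·0.81 + 0.34·0.66) / (-0.15)²
  = (3.608)² · (0.1539 + 0.2244) / 0.0225
  = 13.0177 · 0.3783 / 0.0225
  = 218.87
Round up → n = 219 per group.

n = 219 per group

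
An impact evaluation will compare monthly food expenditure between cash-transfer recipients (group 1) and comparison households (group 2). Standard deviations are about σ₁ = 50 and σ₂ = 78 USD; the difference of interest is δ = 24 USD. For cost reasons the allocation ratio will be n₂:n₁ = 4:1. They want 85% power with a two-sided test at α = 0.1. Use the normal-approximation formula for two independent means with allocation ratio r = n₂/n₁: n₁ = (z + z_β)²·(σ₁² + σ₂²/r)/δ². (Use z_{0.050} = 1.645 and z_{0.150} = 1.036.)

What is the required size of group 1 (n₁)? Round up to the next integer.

n₁ = 51

n₁ = (z_{α/2} + z_β)² · (σ₁² + σ₂²/r) / δ²
   = (1.645 + 1.036)² · (50² + 78²/4) / 24²
   = 7.1878 · (2500 + 1521) / 576
   = 7.1878 · 4021 / 576
   = 50.18
Round up → n₁ = 51; n₂ = r·n₁ = 4 × 51 = 204.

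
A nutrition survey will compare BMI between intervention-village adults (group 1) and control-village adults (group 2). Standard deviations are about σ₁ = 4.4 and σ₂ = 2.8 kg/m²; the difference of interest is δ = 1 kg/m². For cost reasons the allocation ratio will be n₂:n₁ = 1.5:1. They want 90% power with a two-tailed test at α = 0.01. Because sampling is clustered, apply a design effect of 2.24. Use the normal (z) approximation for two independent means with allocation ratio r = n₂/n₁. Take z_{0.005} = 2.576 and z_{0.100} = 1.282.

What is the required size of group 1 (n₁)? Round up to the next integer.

n₁ = 820

n₁ = (z_{α/2} + z_β)² · (σ₁² + σ₂²/r) / δ²
   = (2.576 + 1.282)² · (4.4² + 2.8²/1.5) / 1²
   = 14.8842 · (19.36 + 5.2267) / 1
   = 14.8842 · 24.5867 / 1
   = 365.95
Design effect: 2.24 × 365.95 = 819.73.
Round up → n₁ = 820; n₂ = r·n₁ = 1.5 × 820 = 1230.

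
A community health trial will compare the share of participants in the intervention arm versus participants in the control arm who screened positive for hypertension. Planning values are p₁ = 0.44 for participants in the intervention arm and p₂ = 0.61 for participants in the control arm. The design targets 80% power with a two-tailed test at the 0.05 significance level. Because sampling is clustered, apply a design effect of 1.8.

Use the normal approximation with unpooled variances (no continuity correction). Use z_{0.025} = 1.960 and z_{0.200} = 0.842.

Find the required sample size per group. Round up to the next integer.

n = 237 per group

n = (z_{α/2} + z_β)² · [p₁(1−p₁) + p₂(1−p₂)] / (p₁ − p₂)²
  = (1.960 + 0.842)² · (0.44·0.56 + 0.61·0.39) / (-0.17)²
  = (2.802)² · (0.2464 + 0.2379) / 0.0289
  = 7.8512 · 0.4843 / 0.0289
  = 131.57
Design effect: 1.8 × 131.57 = 236.82.
Round up → n = 237 per group.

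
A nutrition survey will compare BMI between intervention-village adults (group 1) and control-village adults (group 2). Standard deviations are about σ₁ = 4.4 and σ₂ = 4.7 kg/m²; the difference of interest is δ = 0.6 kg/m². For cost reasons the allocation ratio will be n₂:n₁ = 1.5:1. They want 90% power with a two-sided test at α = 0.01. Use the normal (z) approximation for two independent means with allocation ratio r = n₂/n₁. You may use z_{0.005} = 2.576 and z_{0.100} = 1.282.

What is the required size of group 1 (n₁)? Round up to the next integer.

n₁ = 1410

n₁ = (z_{α/2} + z_β)² · (σ₁² + σ₂²/r) / δ²
   = (2.576 + 1.282)² · (4.4² + 4.7²/1.5) / 0.6²
   = 14.8842 · (19.36 + 14.7267) / 0.36
   = 14.8842 · 34.0867 / 0.36
   = 1409.31
Round up → n₁ = 1410; n₂ = r·n₁ = 1.5 × 1410 = 2115.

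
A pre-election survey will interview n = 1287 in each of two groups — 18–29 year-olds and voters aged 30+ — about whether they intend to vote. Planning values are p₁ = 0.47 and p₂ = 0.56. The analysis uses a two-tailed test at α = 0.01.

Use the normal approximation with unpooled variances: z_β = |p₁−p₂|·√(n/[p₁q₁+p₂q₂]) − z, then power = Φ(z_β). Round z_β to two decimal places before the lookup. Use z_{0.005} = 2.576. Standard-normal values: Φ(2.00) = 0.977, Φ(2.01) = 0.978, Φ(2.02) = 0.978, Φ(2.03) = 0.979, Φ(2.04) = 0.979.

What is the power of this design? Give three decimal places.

Power ≈ 0.978

z_β = |p₁−p₂|·√(n/[p₁q₁+p₂q₂]) − z_{α/2}
    = 0.09 · √(1287/0.4955) − 2.576
    = 0.09 · 50.9645 − 2.576
    = 4.5868 − 2.576 = 2.0108 → 2.01
Power = Φ(2.01) = 0.978.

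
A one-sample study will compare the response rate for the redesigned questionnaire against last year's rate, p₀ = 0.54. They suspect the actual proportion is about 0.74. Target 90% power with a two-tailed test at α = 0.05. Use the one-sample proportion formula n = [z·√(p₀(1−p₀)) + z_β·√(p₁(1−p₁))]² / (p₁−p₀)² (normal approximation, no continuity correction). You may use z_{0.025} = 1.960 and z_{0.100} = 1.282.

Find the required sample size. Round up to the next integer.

n = 60

n = [z_{α/2}·√(p₀q₀) + z_β·√(p₁q₁)]² / (p₁ − p₀)²
  = [1.960·√(0.54·0.46) + 1.282·√(0.74·0.26)]² / (0.20)²
  = [1.960·0.4984 + 1.282·0.4386]² / 0.0400
  = [1.5392]² / 0.0400
  = 59.23
Round up → n = 60.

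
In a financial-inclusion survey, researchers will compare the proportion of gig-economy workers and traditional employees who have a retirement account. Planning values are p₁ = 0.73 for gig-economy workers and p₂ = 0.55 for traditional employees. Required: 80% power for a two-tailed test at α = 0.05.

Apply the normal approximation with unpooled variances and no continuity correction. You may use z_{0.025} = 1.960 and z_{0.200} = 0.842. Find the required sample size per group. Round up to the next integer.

n = 108 per group

n = (z_{α/2} + z_β)² · [p₁(1−p₁) + p₂(1−p₂)] / (p₁ − p₂)²
  = (1.960 + 0.842)² · (0.73·0.27 + 0.55·0.45) / (0.18)²
  = (2.802)² · (0.1971 + 0.2475) / 0.0324
  = 7.8512 · 0.4446 / 0.0324
  = 107.74
Round up → n = 108 per group.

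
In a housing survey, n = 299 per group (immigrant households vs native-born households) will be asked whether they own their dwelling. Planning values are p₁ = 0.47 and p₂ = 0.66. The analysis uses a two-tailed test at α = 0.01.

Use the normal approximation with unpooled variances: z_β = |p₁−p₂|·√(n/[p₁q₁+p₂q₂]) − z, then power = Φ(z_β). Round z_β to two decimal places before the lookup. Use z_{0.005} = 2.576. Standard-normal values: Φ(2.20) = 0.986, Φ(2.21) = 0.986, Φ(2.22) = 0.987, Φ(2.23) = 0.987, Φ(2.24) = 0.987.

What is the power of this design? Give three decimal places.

Power ≈ 0.986

z_β = |p₁−p₂|·√(n/[p₁q₁+p₂q₂]) − z_{α/2}
    = 0.19 · √(299/0.4735) − 2.576
    = 0.19 · 25.1290 − 2.576
    = 4.7745 − 2.576 = 2.1985 → 2.20
Power = Φ(2.20) = 0.986.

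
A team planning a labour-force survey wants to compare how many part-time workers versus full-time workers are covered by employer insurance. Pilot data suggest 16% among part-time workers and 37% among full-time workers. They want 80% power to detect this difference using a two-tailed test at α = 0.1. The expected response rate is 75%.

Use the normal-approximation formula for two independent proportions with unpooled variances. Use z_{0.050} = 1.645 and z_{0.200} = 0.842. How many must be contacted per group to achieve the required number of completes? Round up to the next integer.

n = (z_{α/2} + z_β)² · [p₁(1−p₁) + p₂(1−p₂)] / (p₁ − p₂)²
  = (1.645 + 0.842)² · (0.16·0.84 + 0.37·0.63) / (-0.21)²
  = (2.487)² · (0.1344 + 0.2331) / 0.0441
  = 6.1852 · 0.3675 / 0.0441
  = 51.54
Adjust for 75% response: 51.54 / 0.75 = 68.72.
Round up → n = 69 per group.

n = 69 per group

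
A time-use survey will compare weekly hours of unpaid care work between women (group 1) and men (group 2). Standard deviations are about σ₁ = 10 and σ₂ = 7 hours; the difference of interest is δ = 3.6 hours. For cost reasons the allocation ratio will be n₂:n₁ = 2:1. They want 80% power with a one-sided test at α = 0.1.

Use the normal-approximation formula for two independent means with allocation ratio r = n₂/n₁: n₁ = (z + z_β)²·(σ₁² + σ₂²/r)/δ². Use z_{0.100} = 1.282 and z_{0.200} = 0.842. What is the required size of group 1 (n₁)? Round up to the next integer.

n₁ = 44

n₁ = (z_α + z_β)² · (σ₁² + σ₂²/r) / δ²
   = (1.282 + 0.842)² · (10² + 7²/2) / 3.6²
   = 4.5114 · (100 + 24.5) / 12.96
   = 4.5114 · 124.5 / 12.96
   = 43.34
Round up → n₁ = 44; n₂ = r·n₁ = 2 × 44 = 88.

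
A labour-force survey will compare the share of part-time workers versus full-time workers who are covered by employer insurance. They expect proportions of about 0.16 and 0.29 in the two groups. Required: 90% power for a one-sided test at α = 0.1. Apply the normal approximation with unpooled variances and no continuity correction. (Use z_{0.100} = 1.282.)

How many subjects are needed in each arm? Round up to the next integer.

n = (z_α + z_β)² · [p₁(1−p₁) + p₂(1−p₂)] / (p₁ − p₂)²
  = (1.282 + 1.282)² · (0.16·0.84 + 0.29·0.71) / (-0.13)²
  = (2.564)² · (0.1344 + 0.2059) / 0.0169
  = 6.5741 · 0.3403 / 0.0169
  = 132.38
Round up → n = 133 per group.

n = 133 per group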